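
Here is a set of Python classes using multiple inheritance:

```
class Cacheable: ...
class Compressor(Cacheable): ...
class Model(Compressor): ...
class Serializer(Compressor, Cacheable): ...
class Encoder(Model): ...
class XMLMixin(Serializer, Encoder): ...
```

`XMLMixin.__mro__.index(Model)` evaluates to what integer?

3

L[XMLMixin] = XMLMixin + merge(L[Serializer], L[Encoder], [Serializer Encoder])
  take Serializer:  [Serializer Compressor Cacheable object] + [Encoder Model Compressor Cacheable object] + [Serializer Encoder]
  take Encoder:  [Compressor Cacheable object] + [Encoder Model Compressor Cacheable object] + [Encoder]
  take Model:  [Compressor Cacheable object] + [Model Compressor Cacheable object]
  take Compressor:  [Compressor Cacheable object] + [Compressor Cacheable object]
  take Cacheable:  [Cacheable object] + [Cacheable object]
  take object:  [object] + [object]
MRO: XMLMixin Serializer Encoder Model Compressor Cacheable object
Model sits at index 3.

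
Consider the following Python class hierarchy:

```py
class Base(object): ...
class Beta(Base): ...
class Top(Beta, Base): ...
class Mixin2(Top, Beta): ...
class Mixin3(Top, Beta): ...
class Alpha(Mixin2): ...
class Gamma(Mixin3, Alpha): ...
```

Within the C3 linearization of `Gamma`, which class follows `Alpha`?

L[Gamma] = Gamma + merge(L[Mixin3], L[Alpha], [Mixin3 Alpha])
  take Mixin3:  [Mixin3 Top Beta Base object] + [Alpha Mixin2 Top Beta Base object] + [Mixin3 Alpha]
  take Alpha:  [Top Beta Base object] + [Alpha Mixin2 Top Beta Base object] + [Alpha]
  take Mixin2:  [Top Beta Base object] + [Mixin2 Top Beta Base object]
  take Top:  [Top Beta Base object] + [Top Beta Base object]
  take Beta:  [Beta Base object] + [Beta Base object]
  take Base:  [Base object] + [Base object]
  take object:  [object] + [object]
MRO: Gamma Mixin3 Alpha Mixin2 Top Beta Base object
Alpha is at position 2; next is Mixin2.

Mixin2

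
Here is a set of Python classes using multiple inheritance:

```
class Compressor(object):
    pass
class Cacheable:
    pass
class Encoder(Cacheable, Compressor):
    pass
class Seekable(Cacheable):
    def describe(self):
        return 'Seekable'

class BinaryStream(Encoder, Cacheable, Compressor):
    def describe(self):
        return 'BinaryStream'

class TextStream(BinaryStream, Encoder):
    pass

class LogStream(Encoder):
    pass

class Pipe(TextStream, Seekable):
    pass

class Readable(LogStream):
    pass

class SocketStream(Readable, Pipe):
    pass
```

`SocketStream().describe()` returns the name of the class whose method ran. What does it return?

L[SocketStream] = SocketStream + merge(L[Readable], L[Pipe], [Readable Pipe])
  take Readable:  [Readable LogStream Encoder Cacheable Compressor object] + [Pipe TextStream BinaryStream Encoder Seekable Cacheable Compressor object] + [Readable Pipe]
  take LogStream:  [LogStream Encoder Cacheable Compressor object] + [Pipe TextStream BinaryStream Encoder Seekable Cacheable Compressor object] + [Pipe]
  take Pipe:  [Encoder Cacheable Compressor object] + [Pipe TextStream BinaryStream Encoder Seekable Cacheable Compressor object] + [Pipe]
  take TextStream:  [Encoder Cacheable Compressor object] + [TextStream BinaryStream Encoder Seekable Cacheable Compressor object]
  take BinaryStream:  [Encoder Cacheable Compressor object] + [BinaryStream Encoder Seekable Cacheable Compressor object]
  take Encoder:  [Encoder Cacheable Compressor object] + [Encoder Seekable Cacheable Compressor object]
  take Seekable:  [Cacheable Compressor object] + [Seekable Cacheable Compressor object]
  take Cacheable:  [Cacheable Compressor object] + [Cacheable Compressor object]
  take Compressor:  [Compressor object] + [Compressor object]
  take object:  [object] + [object]
MRO: SocketStream Readable LogStream Pipe TextStream BinaryStream Encoder Seekable Cacheable Compressor object
describe is defined in: BinaryStream, Seekable. First along the MRO is BinaryStream.

BinaryStream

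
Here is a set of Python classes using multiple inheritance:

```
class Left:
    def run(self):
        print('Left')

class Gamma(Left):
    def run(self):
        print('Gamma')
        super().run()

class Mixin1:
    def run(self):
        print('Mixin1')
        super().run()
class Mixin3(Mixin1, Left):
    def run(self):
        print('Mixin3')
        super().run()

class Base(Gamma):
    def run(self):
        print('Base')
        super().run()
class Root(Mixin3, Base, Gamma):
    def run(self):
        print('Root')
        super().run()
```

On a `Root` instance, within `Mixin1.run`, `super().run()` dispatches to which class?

L[Root] = Root + merge(L[Mixin3], L[Base], L[Gamma], [Mixin3 Base Gamma])
  take Mixin3:  [Mixin3 Mixin1 Left object] + [Base Gamma Left object] + [Gamma Left object] + [Mixin3 Base Gamma]
  take Mixin1:  [Mixin1 Left object] + [Base Gamma Left object] + [Gamma Left object] + [Base Gamma]
  take Base:  [Left object] + [Base Gamma Left object] + [Gamma Left object] + [Base Gamma]
  take Gamma:  [Left object] + [Gamma Left object] + [Gamma Left object] + [Gamma]
  take Left:  [Left object] + [Left object] + [Left object]
  take object:  [object] + [object] + [object]
MRO: Root Mixin3 Mixin1 Base Gamma Left object
super() in Mixin1.run on a Root instance goes to the class after Mixin1 in Root's MRO: Base.

Base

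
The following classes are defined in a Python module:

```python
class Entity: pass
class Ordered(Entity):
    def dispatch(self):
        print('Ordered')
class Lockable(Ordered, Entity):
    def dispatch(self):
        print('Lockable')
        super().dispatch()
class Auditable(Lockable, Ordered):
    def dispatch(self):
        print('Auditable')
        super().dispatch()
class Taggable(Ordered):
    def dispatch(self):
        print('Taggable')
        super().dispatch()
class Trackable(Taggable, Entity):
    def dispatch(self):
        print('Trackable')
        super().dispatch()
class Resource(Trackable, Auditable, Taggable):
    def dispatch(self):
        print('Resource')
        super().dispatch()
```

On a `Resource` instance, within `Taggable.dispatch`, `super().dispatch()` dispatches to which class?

L[Resource] = Resource + merge(L[Trackable], L[Auditable], L[Taggable], [Trackable Auditable Taggable])
  take Trackable:  [Trackable Taggable Ordered Entity object] + [Auditable Lockable Ordered Entity object] + [Taggable Ordered Entity object] + [Trackable Auditable Taggable]
  take Auditable:  [Taggable Ordered Entity object] + [Auditable Lockable Ordered Entity object] + [Taggable Ordered Entity object] + [Auditable Taggable]
  take Taggable:  [Taggable Ordered Entity object] + [Lockable Ordered Entity object] + [Taggable Ordered Entity object] + [Taggable]
  take Lockable:  [Ordered Entity object] + [Lockable Ordered Entity object] + [Ordered Entity object]
  take Ordered:  [Ordered Entity object] + [Ordered Entity object] + [Ordered Entity object]
  take Entity:  [Entity object] + [Entity object] + [Entity object]
  take object:  [object] + [object] + [object]
MRO: Resource Trackable Auditable Taggable Lockable Ordered Entity object
super() in Taggable.dispatch on a Resource instance goes to the class after Taggable in Resource's MRO: Lockable.

Lockable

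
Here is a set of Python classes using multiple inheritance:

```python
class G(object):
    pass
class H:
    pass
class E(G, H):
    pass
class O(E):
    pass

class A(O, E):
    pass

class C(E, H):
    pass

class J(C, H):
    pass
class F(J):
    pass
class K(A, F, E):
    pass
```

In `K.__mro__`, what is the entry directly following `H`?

object

L[K] = K + merge(L[A], L[F], L[E], [A F E])
  take A:  [A O E G H object] + [F J C E G H object] + [E G H object] + [A F E]
  take O:  [O E G H object] + [F J C E G H object] + [E G H object] + [F E]
  take F:  [E G H object] + [F J C E G H object] + [E G H object] + [F E]
  take J:  [E G H object] + [J C E G H object] + [E G H object] + [E]
  take C:  [E G H object] + [C E G H object] + [E G H object] + [E]
  take E:  [E G H object] + [E G H object] + [E G H object] + [E]
  take G:  [G H object] + [G H object] + [G H object]
  take H:  [H object] + [H object] + [H object]
  take object:  [object] + [object] + [object]
MRO: K A O F J C E G H object
H is at position 8; next is object.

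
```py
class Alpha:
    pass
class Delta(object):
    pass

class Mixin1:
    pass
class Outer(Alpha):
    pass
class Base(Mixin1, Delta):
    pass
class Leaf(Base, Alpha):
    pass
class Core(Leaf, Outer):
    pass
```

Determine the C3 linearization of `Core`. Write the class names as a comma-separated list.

L[Core] = Core + merge(L[Leaf], L[Outer], [Leaf Outer])
  take Leaf:  [Leaf Base Mixin1 Delta Alpha object] + [Outer Alpha object] + [Leaf Outer]
  take Base:  [Base Mixin1 Delta Alpha object] + [Outer Alpha object] + [Outer]
  take Mixin1:  [Mixin1 Delta Alpha object] + [Outer Alpha object] + [Outer]
  take Delta:  [Delta Alpha object] + [Outer Alpha object] + [Outer]
  take Outer:  [Alpha object] + [Outer Alpha object] + [Outer]
  take Alpha:  [Alpha object] + [Alpha object]
  take object:  [object] + [object]

Core, Leaf, Base, Mixin1, Delta, Outer, Alpha, object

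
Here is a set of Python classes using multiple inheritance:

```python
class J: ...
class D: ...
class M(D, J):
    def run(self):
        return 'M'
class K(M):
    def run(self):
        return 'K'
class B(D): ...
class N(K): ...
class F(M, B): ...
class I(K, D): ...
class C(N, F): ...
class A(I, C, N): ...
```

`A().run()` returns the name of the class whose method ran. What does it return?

L[A] = A + merge(L[I], L[C], L[N], [I C N])
  take I:  [I K M D J object] + [C N K F M B D J object] + [N K M D J object] + [I C N]
  take C:  [K M D J object] + [C N K F M B D J object] + [N K M D J object] + [C N]
  take N:  [K M D J object] + [N K F M B D J object] + [N K M D J object] + [N]
  take K:  [K M D J object] + [K F M B D J object] + [K M D J object]
  take F:  [M D J object] + [F M B D J object] + [M D J object]
  take M:  [M D J object] + [M B D J object] + [M D J object]
  take B:  [D J object] + [B D J object] + [D J object]
  take D:  [D J object] + [D J object] + [D J object]
  take J:  [J object] + [J object] + [J object]
  take object:  [object] + [object] + [object]
MRO: A I C N K F M B D J object
run is defined in: K, M. First along the MRO is K.

K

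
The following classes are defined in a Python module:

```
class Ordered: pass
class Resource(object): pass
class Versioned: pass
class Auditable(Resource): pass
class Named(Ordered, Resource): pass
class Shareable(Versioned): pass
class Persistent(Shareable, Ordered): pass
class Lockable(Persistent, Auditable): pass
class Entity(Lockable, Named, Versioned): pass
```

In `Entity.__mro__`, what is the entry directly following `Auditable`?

L[Entity] = Entity + merge(L[Lockable], L[Named], L[Versioned], [Lockable Named Versioned])
  take Lockable:  [Lockable Persistent Shareable Versioned Ordered Auditable Resource object] + [Named Ordered Resource object] + [Versioned object] + [Lockable Named Versioned]
  take Persistent:  [Persistent Shareable Versioned Ordered Auditable Resource object] + [Named Ordered Resource object] + [Versioned object] + [Named Versioned]
  take Shareable:  [Shareable Versioned Ordered Auditable Resource object] + [Named Ordered Resource object] + [Versioned object] + [Named Versioned]
  take Named:  [Versioned Ordered Auditable Resource object] + [Named Ordered Resource object] + [Versioned object] + [Named Versioned]
  take Versioned:  [Versioned Ordered Auditable Resource object] + [Ordered Resource object] + [Versioned object] + [Versioned]
  take Ordered:  [Ordered Auditable Resource object] + [Ordered Resource object] + [object]
  take Auditable:  [Auditable Resource object] + [Resource object] + [object]
  take Resource:  [Resource object] + [Resource object] + [object]
  take object:  [object] + [object] + [object]
MRO: Entity Lockable Persistent Shareable Named Versioned Ordered Auditable Resource object
Auditable is at position 7; next is Resource.

Resource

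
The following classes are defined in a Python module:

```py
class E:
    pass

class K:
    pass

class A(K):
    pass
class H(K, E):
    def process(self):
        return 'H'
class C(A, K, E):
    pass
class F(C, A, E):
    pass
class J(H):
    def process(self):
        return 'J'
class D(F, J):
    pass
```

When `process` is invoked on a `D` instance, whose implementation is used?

L[D] = D + merge(L[F], L[J], [F J])
  take F:  [F C A K E object] + [J H K E object] + [F J]
  take C:  [C A K E object] + [J H K E object] + [J]
  take A:  [A K E object] + [J H K E object] + [J]
  take J:  [K E object] + [J H K E object] + [J]
  take H:  [K E object] + [H K E object]
  take K:  [K E object] + [K E object]
  take E:  [E object] + [E object]
  take object:  [object] + [object]
MRO: D F C A J H K E object
process is defined in: H, J. First along the MRO is J.

J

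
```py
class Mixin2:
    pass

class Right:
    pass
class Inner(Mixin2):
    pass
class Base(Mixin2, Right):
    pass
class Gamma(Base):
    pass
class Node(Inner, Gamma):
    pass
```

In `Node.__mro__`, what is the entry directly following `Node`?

L[Node] = Node + merge(L[Inner], L[Gamma], [Inner Gamma])
  take Inner:  [Inner Mixin2 object] + [Gamma Base Mixin2 Right object] + [Inner Gamma]
  take Gamma:  [Mixin2 object] + [Gamma Base Mixin2 Right object] + [Gamma]
  take Base:  [Mixin2 object] + [Base Mixin2 Right object]
  take Mixin2:  [Mixin2 object] + [Mixin2 Right object]
  take Right:  [object] + [Right object]
  take object:  [object] + [object]
MRO: Node Inner Gamma Base Mixin2 Right object
Node is at position 0; next is Inner.

Inner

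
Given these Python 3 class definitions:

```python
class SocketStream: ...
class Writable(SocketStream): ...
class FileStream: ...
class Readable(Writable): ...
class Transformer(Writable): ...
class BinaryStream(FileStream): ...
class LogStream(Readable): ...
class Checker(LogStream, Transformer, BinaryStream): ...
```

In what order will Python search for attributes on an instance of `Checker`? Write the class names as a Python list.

L[Checker] = Checker + merge(L[LogStream], L[Transformer], L[BinaryStream], [LogStream Transformer BinaryStream])
  take LogStream:  [LogStream Readable Writable SocketStream object] + [Transformer Writable SocketStream object] + [BinaryStream FileStream object] + [LogStream Transformer BinaryStream]
  take Readable:  [Readable Writable SocketStream object] + [Transformer Writable SocketStream object] + [BinaryStream FileStream object] + [Transformer BinaryStream]
  take Transformer:  [Writable SocketStream object] + [Transformer Writable SocketStream object] + [BinaryStream FileStream object] + [Transformer BinaryStream]
  take Writable:  [Writable SocketStream object] + [Writable SocketStream object] + [BinaryStream FileStream object] + [BinaryStream]
  take SocketStream:  [SocketStream object] + [SocketStream object] + [BinaryStream FileStream object] + [BinaryStream]
  take BinaryStream:  [object] + [object] + [BinaryStream FileStream object] + [BinaryStream]
  take FileStream:  [object] + [object] + [FileStream object]
  take object:  [object] + [object] + [object]

[Checker, LogStream, Readable, Transformer, Writable, SocketStream, BinaryStream, FileStream, object]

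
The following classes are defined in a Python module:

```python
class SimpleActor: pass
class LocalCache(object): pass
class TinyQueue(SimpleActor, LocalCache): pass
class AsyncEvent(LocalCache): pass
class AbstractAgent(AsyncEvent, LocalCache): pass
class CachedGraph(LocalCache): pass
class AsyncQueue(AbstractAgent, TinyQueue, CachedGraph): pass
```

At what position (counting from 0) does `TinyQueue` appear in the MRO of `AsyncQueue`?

L[AsyncQueue] = AsyncQueue + merge(L[AbstractAgent], L[TinyQueue], L[CachedGraph], [AbstractAgent TinyQueue CachedGraph])
  take AbstractAgent:  [AbstractAgent AsyncEvent LocalCache object] + [TinyQueue SimpleActor LocalCache object] + [CachedGraph LocalCache object] + [AbstractAgent TinyQueue CachedGraph]
  take AsyncEvent:  [AsyncEvent LocalCache object] + [TinyQueue SimpleActor LocalCache object] + [CachedGraph LocalCache object] + [TinyQueue CachedGraph]
  take TinyQueue:  [LocalCache object] + [TinyQueue SimpleActor LocalCache object] + [CachedGraph LocalCache object] + [TinyQueue CachedGraph]
  take SimpleActor:  [LocalCache object] + [SimpleActor LocalCache object] + [CachedGraph LocalCache object] + [CachedGraph]
  take CachedGraph:  [LocalCache object] + [LocalCache object] + [CachedGraph LocalCache object] + [CachedGraph]
  take LocalCache:  [LocalCache object] + [LocalCache object] + [LocalCache object]
  take object:  [object] + [object] + [object]
MRO: AsyncQueue AbstractAgent AsyncEvent TinyQueue SimpleActor CachedGraph LocalCache object
TinyQueue sits at index 3.

3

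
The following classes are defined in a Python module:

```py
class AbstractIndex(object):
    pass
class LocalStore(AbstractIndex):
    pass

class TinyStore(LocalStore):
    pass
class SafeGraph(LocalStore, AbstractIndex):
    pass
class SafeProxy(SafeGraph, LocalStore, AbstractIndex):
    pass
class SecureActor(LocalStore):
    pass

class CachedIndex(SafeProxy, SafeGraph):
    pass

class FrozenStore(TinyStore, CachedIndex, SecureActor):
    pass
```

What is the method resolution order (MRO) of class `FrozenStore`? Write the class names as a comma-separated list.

FrozenStore, TinyStore, CachedIndex, SafeProxy, SafeGraph, SecureActor, LocalStore, AbstractIndex, object

L[FrozenStore] = FrozenStore + merge(L[TinyStore], L[CachedIndex], L[SecureActor], [TinyStore CachedIndex SecureActor])
  take TinyStore:  [TinyStore LocalStore AbstractIndex object] + [CachedIndex SafeProxy SafeGraph LocalStore AbstractIndex object] + [SecureActor LocalStore AbstractIndex object] + [TinyStore CachedIndex SecureActor]
  take CachedIndex:  [LocalStore AbstractIndex object] + [CachedIndex SafeProxy SafeGraph LocalStore AbstractIndex object] + [SecureActor LocalStore AbstractIndex object] + [CachedIndex SecureActor]
  take SafeProxy:  [LocalStore AbstractIndex object] + [SafeProxy SafeGraph LocalStore AbstractIndex object] + [SecureActor LocalStore AbstractIndex object] + [SecureActor]
  take SafeGraph:  [LocalStore AbstractIndex object] + [SafeGraph LocalStore AbstractIndex object] + [SecureActor LocalStore AbstractIndex object] + [SecureActor]
  take SecureActor:  [LocalStore AbstractIndex object] + [LocalStore AbstractIndex object] + [SecureActor LocalStore AbstractIndex object] + [SecureActor]
  take LocalStore:  [LocalStore AbstractIndex object] + [LocalStore AbstractIndex object] + [LocalStore AbstractIndex object]
  take AbstractIndex:  [AbstractIndex object] + [AbstractIndex object] + [AbstractIndex object]
  take object:  [object] + [object] + [object]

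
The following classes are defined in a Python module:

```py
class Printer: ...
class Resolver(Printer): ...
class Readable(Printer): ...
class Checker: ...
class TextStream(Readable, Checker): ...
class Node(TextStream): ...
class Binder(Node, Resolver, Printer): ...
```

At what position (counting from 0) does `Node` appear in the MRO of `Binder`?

L[Binder] = Binder + merge(L[Node], L[Resolver], L[Printer], [Node Resolver Printer])
  take Node:  [Node TextStream Readable Printer Checker object] + [Resolver Printer object] + [Printer object] + [Node Resolver Printer]
  take TextStream:  [TextStream Readable Printer Checker object] + [Resolver Printer object] + [Printer object] + [Resolver Printer]
  take Readable:  [Readable Printer Checker object] + [Resolver Printer object] + [Printer object] + [Resolver Printer]
  take Resolver:  [Printer Checker object] + [Resolver Printer object] + [Printer object] + [Resolver Printer]
  take Printer:  [Printer Checker object] + [Printer object] + [Printer object] + [Printer]
  take Checker:  [Checker object] + [object] + [object]
  take object:  [object] + [object] + [object]
MRO: Binder Node TextStream Readable Resolver Printer Checker object
Node sits at index 1.

1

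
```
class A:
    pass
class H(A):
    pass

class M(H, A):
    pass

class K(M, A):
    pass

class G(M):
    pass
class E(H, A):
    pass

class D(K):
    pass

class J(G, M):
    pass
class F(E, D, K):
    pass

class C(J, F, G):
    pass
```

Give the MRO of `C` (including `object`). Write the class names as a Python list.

[C, J, F, G, E, D, K, M, H, A, object]

L[C] = C + merge(L[J], L[F], L[G], [J F G])
  take J:  [J G M H A object] + [F E D K M H A object] + [G M H A object] + [J F G]
  take F:  [G M H A object] + [F E D K M H A object] + [G M H A object] + [F G]
  take G:  [G M H A object] + [E D K M H A object] + [G M H A object] + [G]
  take E:  [M H A object] + [E D K M H A object] + [M H A object]
  take D:  [M H A object] + [D K M H A object] + [M H A object]
  take K:  [M H A object] + [K M H A object] + [M H A object]
  take M:  [M H A object] + [M H A object] + [M H A object]
  take H:  [H A object] + [H A object] + [H A object]
  take A:  [A object] + [A object] + [A object]
  take object:  [object] + [object] + [object]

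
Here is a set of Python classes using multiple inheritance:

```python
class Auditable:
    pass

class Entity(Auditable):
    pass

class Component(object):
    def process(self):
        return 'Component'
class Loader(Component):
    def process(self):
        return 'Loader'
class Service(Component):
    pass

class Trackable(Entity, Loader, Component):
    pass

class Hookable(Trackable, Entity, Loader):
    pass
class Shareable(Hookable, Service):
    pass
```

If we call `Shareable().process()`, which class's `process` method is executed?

L[Shareable] = Shareable + merge(L[Hookable], L[Service], [Hookable Service])
  take Hookable:  [Hookable Trackable Entity Auditable Loader Component object] + [Service Component object] + [Hookable Service]
  take Trackable:  [Trackable Entity Auditable Loader Component object] + [Service Component object] + [Service]
  take Entity:  [Entity Auditable Loader Component object] + [Service Component object] + [Service]
  take Auditable:  [Auditable Loader Component object] + [Service Component object] + [Service]
  take Loader:  [Loader Component object] + [Service Component object] + [Service]
  take Service:  [Component object] + [Service Component object] + [Service]
  take Component:  [Component object] + [Component object]
  take object:  [object] + [object]
MRO: Shareable Hookable Trackable Entity Auditable Loader Service Component object
process is defined in: Component, Loader. First along the MRO is Loader.

Loader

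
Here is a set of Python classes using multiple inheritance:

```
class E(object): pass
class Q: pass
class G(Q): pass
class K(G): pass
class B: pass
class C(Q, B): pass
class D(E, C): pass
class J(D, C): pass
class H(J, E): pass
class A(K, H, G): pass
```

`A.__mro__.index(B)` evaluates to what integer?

L[A] = A + merge(L[K], L[H], L[G], [K H G])
  take K:  [K G Q object] + [H J D E C Q B object] + [G Q object] + [K H G]
  take H:  [G Q object] + [H J D E C Q B object] + [G Q object] + [H G]
  take G:  [G Q object] + [J D E C Q B object] + [G Q object] + [G]
  take J:  [Q object] + [J D E C Q B object] + [Q object]
  take D:  [Q object] + [D E C Q B object] + [Q object]
  take E:  [Q object] + [E C Q B object] + [Q object]
  take C:  [Q object] + [C Q B object] + [Q object]
  take Q:  [Q object] + [Q B object] + [Q object]
  take B:  [object] + [B object] + [object]
  take object:  [object] + [object] + [object]
MRO: A K H G J D E C Q B object
B sits at index 9.

9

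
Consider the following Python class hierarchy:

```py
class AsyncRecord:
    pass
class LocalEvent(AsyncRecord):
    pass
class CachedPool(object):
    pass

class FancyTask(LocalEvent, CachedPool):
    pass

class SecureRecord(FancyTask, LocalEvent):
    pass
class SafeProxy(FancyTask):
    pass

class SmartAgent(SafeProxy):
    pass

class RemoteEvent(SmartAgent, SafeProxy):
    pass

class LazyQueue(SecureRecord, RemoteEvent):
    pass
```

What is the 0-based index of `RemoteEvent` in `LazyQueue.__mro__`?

L[LazyQueue] = LazyQueue + merge(L[SecureRecord], L[RemoteEvent], [SecureRecord RemoteEvent])
  take SecureRecord:  [SecureRecord FancyTask LocalEvent AsyncRecord CachedPool object] + [RemoteEvent SmartAgent SafeProxy FancyTask LocalEvent AsyncRecord CachedPool object] + [SecureRecord RemoteEvent]
  take RemoteEvent:  [FancyTask LocalEvent AsyncRecord CachedPool object] + [RemoteEvent SmartAgent SafeProxy FancyTask LocalEvent AsyncRecord CachedPool object] + [RemoteEvent]
  take SmartAgent:  [FancyTask LocalEvent AsyncRecord CachedPool object] + [SmartAgent SafeProxy FancyTask LocalEvent AsyncRecord CachedPool object]
  take SafeProxy:  [FancyTask LocalEvent AsyncRecord CachedPool object] + [SafeProxy FancyTask LocalEvent AsyncRecord CachedPool object]
  take FancyTask:  [FancyTask LocalEvent AsyncRecord CachedPool object] + [FancyTask LocalEvent AsyncRecord CachedPool object]
  take LocalEvent:  [LocalEvent AsyncRecord CachedPool object] + [LocalEvent AsyncRecord CachedPool object]
  take AsyncRecord:  [AsyncRecord CachedPool object] + [AsyncRecord CachedPool object]
  take CachedPool:  [CachedPool object] + [CachedPool object]
  take object:  [object] + [object]
MRO: LazyQueue SecureRecord RemoteEvent SmartAgent SafeProxy FancyTask LocalEvent AsyncRecord CachedPool object
RemoteEvent sits at index 2.

2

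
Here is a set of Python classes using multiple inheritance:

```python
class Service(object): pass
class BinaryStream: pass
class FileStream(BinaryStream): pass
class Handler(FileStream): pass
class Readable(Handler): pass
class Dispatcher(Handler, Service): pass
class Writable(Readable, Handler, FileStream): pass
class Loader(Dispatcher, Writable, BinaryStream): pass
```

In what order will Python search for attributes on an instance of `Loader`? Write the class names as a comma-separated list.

Loader, Dispatcher, Writable, Readable, Handler, FileStream, BinaryStream, Service, object

L[Loader] = Loader + merge(L[Dispatcher], L[Writable], L[BinaryStream], [Dispatcher Writable BinaryStream])
  take Dispatcher:  [Dispatcher Handler FileStream BinaryStream Service object] + [Writable Readable Handler FileStream BinaryStream object] + [BinaryStream object] + [Dispatcher Writable BinaryStream]
  take Writable:  [Handler FileStream BinaryStream Service object] + [Writable Readable Handler FileStream BinaryStream object] + [BinaryStream object] + [Writable BinaryStream]
  take Readable:  [Handler FileStream BinaryStream Service object] + [Readable Handler FileStream BinaryStream object] + [BinaryStream object] + [BinaryStream]
  take Handler:  [Handler FileStream BinaryStream Service object] + [Handler FileStream BinaryStream object] + [BinaryStream object] + [BinaryStream]
  take FileStream:  [FileStream BinaryStream Service object] + [FileStream BinaryStream object] + [BinaryStream object] + [BinaryStream]
  take BinaryStream:  [BinaryStream Service object] + [BinaryStream object] + [BinaryStream object] + [BinaryStream]
  take Service:  [Service object] + [object] + [object]
  take object:  [object] + [object] + [object]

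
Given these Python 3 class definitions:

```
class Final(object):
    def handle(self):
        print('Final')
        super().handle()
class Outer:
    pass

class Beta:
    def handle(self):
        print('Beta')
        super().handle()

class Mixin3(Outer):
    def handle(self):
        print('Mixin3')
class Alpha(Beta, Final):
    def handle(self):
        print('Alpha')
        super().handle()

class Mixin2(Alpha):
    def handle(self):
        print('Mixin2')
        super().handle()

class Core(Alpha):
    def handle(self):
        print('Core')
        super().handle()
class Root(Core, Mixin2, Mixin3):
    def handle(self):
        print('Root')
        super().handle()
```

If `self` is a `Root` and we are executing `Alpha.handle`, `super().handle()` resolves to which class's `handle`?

L[Root] = Root + merge(L[Core], L[Mixin2], L[Mixin3], [Core Mixin2 Mixin3])
  take Core:  [Core Alpha Beta Final object] + [Mixin2 Alpha Beta Final object] + [Mixin3 Outer object] + [Core Mixin2 Mixin3]
  take Mixin2:  [Alpha Beta Final object] + [Mixin2 Alpha Beta Final object] + [Mixin3 Outer object] + [Mixin2 Mixin3]
  take Alpha:  [Alpha Beta Final object] + [Alpha Beta Final object] + [Mixin3 Outer object] + [Mixin3]
  take Beta:  [Beta Final object] + [Beta Final object] + [Mixin3 Outer object] + [Mixin3]
  take Final:  [Final object] + [Final object] + [Mixin3 Outer object] + [Mixin3]
  take Mixin3:  [object] + [object] + [Mixin3 Outer object] + [Mixin3]
  take Outer:  [object] + [object] + [Outer object]
  take object:  [object] + [object] + [object]
MRO: Root Core Mixin2 Alpha Beta Final Mixin3 Outer object
super() in Alpha.handle on a Root instance goes to the class after Alpha in Root's MRO: Beta.

Beta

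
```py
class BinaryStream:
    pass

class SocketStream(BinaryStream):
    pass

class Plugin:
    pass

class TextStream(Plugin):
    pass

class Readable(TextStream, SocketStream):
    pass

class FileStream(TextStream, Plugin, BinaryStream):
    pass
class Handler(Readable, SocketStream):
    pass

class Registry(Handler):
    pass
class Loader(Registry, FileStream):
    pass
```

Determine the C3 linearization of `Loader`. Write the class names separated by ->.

Loader -> Registry -> Handler -> Readable -> FileStream -> TextStream -> Plugin -> SocketStream -> BinaryStream -> object

L[Loader] = Loader + merge(L[Registry], L[FileStream], [Registry FileStream])
  take Registry:  [Registry Handler Readable TextStream Plugin SocketStream BinaryStream object] + [FileStream TextStream Plugin BinaryStream object] + [Registry FileStream]
  take Handler:  [Handler Readable TextStream Plugin SocketStream BinaryStream object] + [FileStream TextStream Plugin BinaryStream object] + [FileStream]
  take Readable:  [Readable TextStream Plugin SocketStream BinaryStream object] + [FileStream TextStream Plugin BinaryStream object] + [FileStream]
  take FileStream:  [TextStream Plugin SocketStream BinaryStream object] + [FileStream TextStream Plugin BinaryStream object] + [FileStream]
  take TextStream:  [TextStream Plugin SocketStream BinaryStream object] + [TextStream Plugin BinaryStream object]
  take Plugin:  [Plugin SocketStream BinaryStream object] + [Plugin BinaryStream object]
  take SocketStream:  [SocketStream BinaryStream object] + [BinaryStream object]
  take BinaryStream:  [BinaryStream object] + [BinaryStream object]
  take object:  [object] + [object]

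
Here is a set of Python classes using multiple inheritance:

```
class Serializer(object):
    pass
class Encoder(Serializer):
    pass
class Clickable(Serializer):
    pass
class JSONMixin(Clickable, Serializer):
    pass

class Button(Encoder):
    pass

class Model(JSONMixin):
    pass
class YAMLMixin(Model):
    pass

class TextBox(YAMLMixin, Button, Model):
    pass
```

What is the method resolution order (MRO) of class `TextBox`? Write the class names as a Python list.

[TextBox, YAMLMixin, Button, Model, JSONMixin, Clickable, Encoder, Serializer, object]

L[TextBox] = TextBox + merge(L[YAMLMixin], L[Button], L[Model], [YAMLMixin Button Model])
  take YAMLMixin:  [YAMLMixin Model JSONMixin Clickable Serializer object] + [Button Encoder Serializer object] + [Model JSONMixin Clickable Serializer object] + [YAMLMixin Button Model]
  take Button:  [Model JSONMixin Clickable Serializer object] + [Button Encoder Serializer object] + [Model JSONMixin Clickable Serializer object] + [Button Model]
  take Model:  [Model JSONMixin Clickable Serializer object] + [Encoder Serializer object] + [Model JSONMixin Clickable Serializer object] + [Model]
  take JSONMixin:  [JSONMixin Clickable Serializer object] + [Encoder Serializer object] + [JSONMixin Clickable Serializer object]
  take Clickable:  [Clickable Serializer object] + [Encoder Serializer object] + [Clickable Serializer object]
  take Encoder:  [Serializer object] + [Encoder Serializer object] + [Serializer object]
  take Serializer:  [Serializer object] + [Serializer object] + [Serializer object]
  take object:  [object] + [object] + [object]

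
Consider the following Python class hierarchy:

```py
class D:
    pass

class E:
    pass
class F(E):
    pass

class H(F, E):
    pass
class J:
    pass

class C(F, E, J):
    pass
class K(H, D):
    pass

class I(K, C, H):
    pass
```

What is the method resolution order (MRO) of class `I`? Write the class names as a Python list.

L[I] = I + merge(L[K], L[C], L[H], [K C H])
  take K:  [K H F E D object] + [C F E J object] + [H F E object] + [K C H]
  take C:  [H F E D object] + [C F E J object] + [H F E object] + [C H]
  take H:  [H F E D object] + [F E J object] + [H F E object] + [H]
  take F:  [F E D object] + [F E J object] + [F E object]
  take E:  [E D object] + [E J object] + [E object]
  take D:  [D object] + [J object] + [object]
  take J:  [object] + [J object] + [object]
  take object:  [object] + [object] + [object]

[I, K, C, H, F, E, D, J, object]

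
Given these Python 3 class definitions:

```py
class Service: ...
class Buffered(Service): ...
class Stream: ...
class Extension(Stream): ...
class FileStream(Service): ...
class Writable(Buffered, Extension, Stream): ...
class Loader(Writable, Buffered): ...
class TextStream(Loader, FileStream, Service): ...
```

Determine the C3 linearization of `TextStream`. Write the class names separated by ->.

L[TextStream] = TextStream + merge(L[Loader], L[FileStream], L[Service], [Loader FileStream Service])
  take Loader:  [Loader Writable Buffered Service Extension Stream object] + [FileStream Service object] + [Service object] + [Loader FileStream Service]
  take Writable:  [Writable Buffered Service Extension Stream object] + [FileStream Service object] + [Service object] + [FileStream Service]
  take Buffered:  [Buffered Service Extension Stream object] + [FileStream Service object] + [Service object] + [FileStream Service]
  take FileStream:  [Service Extension Stream object] + [FileStream Service object] + [Service object] + [FileStream Service]
  take Service:  [Service Extension Stream object] + [Service object] + [Service object] + [Service]
  take Extension:  [Extension Stream object] + [object] + [object]
  take Stream:  [Stream object] + [object] + [object]
  take object:  [object] + [object] + [object]

TextStream -> Loader -> Writable -> Buffered -> FileStream -> Service -> Extension -> Stream -> object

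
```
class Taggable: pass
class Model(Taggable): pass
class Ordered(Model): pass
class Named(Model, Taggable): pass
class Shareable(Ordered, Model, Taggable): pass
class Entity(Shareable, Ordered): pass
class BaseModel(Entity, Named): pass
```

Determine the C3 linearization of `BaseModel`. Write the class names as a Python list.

[BaseModel, Entity, Shareable, Ordered, Named, Model, Taggable, object]

L[BaseModel] = BaseModel + merge(L[Entity], L[Named], [Entity Named])
  take Entity:  [Entity Shareable Ordered Model Taggable object] + [Named Model Taggable object] + [Entity Named]
  take Shareable:  [Shareable Ordered Model Taggable object] + [Named Model Taggable object] + [Named]
  take Ordered:  [Ordered Model Taggable object] + [Named Model Taggable object] + [Named]
  take Named:  [Model Taggable object] + [Named Model Taggable object] + [Named]
  take Model:  [Model Taggable object] + [Model Taggable object]
  take Taggable:  [Taggable object] + [Taggable object]
  take object:  [object] + [object]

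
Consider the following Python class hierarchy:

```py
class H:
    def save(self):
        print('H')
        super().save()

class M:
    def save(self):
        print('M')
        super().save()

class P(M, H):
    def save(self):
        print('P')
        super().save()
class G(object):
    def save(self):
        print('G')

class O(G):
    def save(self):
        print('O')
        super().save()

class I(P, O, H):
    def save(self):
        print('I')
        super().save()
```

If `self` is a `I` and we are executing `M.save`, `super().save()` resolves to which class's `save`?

L[I] = I + merge(L[P], L[O], L[H], [P O H])
  take P:  [P M H object] + [O G object] + [H object] + [P O H]
  take M:  [M H object] + [O G object] + [H object] + [O H]
  take O:  [H object] + [O G object] + [H object] + [O H]
  take H:  [H object] + [G object] + [H object] + [H]
  take G:  [object] + [G object] + [object]
  take object:  [object] + [object] + [object]
MRO: I P M O H G object
super() in M.save on a I instance goes to the class after M in I's MRO: O.

O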